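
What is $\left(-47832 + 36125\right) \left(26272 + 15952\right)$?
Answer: $-494316368$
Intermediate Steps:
$\left(-47832 + 36125\right) \left(26272 + 15952\right) = \left(-11707\right) 42224 = -494316368$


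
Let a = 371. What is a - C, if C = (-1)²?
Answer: 370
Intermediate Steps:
C = 1
a - C = 371 - 1*1 = 371 - 1 = 370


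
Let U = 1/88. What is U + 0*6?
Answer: 1/88 ≈ 0.011364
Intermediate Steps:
U = 1/88 ≈ 0.011364
U + 0*6 = 1/88 + 0*6 = 1/88 + 0 = 1/88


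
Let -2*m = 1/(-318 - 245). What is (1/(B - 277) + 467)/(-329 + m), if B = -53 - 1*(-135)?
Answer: -102538064/72238335 ≈ -1.4194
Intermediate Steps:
m = 1/1126 (m = -1/(2*(-318 - 245)) = -½/(-563) = -½*(-1/563) = 1/1126 ≈ 0.00088810)
B = 82 (B = -53 + 135 = 82)
(1/(B - 277) + 467)/(-329 + m) = (1/(82 - 277) + 467)/(-329 + 1/1126) = (1/(-195) + 467)/(-370453/1126) = (-1/195 + 467)*(-1126/370453) = (91064/195)*(-1126/370453) = -102538064/72238335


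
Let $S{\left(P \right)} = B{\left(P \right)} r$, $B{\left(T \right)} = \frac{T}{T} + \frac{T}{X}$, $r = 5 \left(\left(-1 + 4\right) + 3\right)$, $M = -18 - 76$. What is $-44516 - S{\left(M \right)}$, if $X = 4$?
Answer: $-43841$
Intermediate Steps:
$M = -94$
$r = 30$ ($r = 5 \left(3 + 3\right) = 5 \cdot 6 = 30$)
$B{\left(T \right)} = 1 + \frac{T}{4}$ ($B{\left(T \right)} = \frac{T}{T} + \frac{T}{4} = 1 + T \frac{1}{4} = 1 + \frac{T}{4}$)
$S{\left(P \right)} = 30 + \frac{15 P}{2}$ ($S{\left(P \right)} = \left(1 + \frac{P}{4}\right) 30 = 30 + \frac{15 P}{2}$)
$-44516 - S{\left(M \right)} = -44516 - \left(30 + \frac{15}{2} \left(-94\right)\right) = -44516 - \left(30 - 705\right) = -44516 - -675 = -44516 + 675 = -43841$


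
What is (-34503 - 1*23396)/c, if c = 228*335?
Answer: -57899/76380 ≈ -0.75804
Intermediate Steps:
c = 76380
(-34503 - 1*23396)/c = (-34503 - 1*23396)/76380 = (-34503 - 23396)*(1/76380) = -57899*1/76380 = -57899/76380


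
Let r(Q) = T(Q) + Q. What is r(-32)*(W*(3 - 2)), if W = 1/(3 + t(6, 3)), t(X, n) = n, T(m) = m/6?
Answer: -56/9 ≈ -6.2222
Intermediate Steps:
T(m) = m/6 (T(m) = m*(⅙) = m/6)
r(Q) = 7*Q/6 (r(Q) = Q/6 + Q = 7*Q/6)
W = ⅙ (W = 1/(3 + 3) = 1/6 = ⅙ ≈ 0.16667)
r(-32)*(W*(3 - 2)) = ((7/6)*(-32))*((3 - 2)/6) = -56/9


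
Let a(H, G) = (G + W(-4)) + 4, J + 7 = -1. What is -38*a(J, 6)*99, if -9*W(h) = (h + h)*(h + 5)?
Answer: -40964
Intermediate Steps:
J = -8 (J = -7 - 1 = -8)
W(h) = -2*h*(5 + h)/9 (W(h) = -(h + h)*(h + 5)/9 = -2*h*(5 + h)/9)
a(H, G) = 44/9 + G (a(H, G) = (G - 2/9*(-4)*(5 - 4)) + 4 = (G - 2/9*(-4)*1) + 4 = (G + 8/9) + 4 = (8/9 + G) + 4 = 44/9 + G)
-38*a(J, 6)*99 = -38*(44/9 + 6)*99 = -38*98/9*99 = -3724/9*99 = -40964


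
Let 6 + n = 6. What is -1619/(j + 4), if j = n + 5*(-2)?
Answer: 1619/6 ≈ 269.83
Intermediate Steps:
n = 0 (n = -6 + 6 = 0)
j = -10 (j = 0 + 5*(-2) = 0 - 10 = -10)
-1619/(j + 4) = -1619/(-10 + 4) = -1619/(-6) = -1/6*(-1619) = 1619/6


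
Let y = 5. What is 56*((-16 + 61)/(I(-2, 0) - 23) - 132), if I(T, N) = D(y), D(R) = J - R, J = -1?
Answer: -216888/29 ≈ -7478.9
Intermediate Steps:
D(R) = -1 - R
I(T, N) = -6 (I(T, N) = -1 - 1*5 = -1 - 5 = -6)
56*((-16 + 61)/(I(-2, 0) - 23) - 132) = 56*((-16 + 61)/(-6 - 23) - 132) = 56*(45/(-29) - 132) = 56*(45*(-1/29) - 132) = 56*(-45/29 - 132) = 56*(-3873/29) = -216888/29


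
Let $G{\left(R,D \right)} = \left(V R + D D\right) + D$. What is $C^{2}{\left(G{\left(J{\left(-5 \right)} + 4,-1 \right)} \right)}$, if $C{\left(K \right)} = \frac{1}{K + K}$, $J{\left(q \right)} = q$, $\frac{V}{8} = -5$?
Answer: $\frac{1}{6400} \approx 0.00015625$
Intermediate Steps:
$V = -40$ ($V = 8 \left(-5\right) = -40$)
$G{\left(R,D \right)} = D + D^{2} - 40 R$ ($G{\left(R,D \right)} = \left(- 40 R + D D\right) + D = \left(- 40 R + D^{2}\right) + D = \left(D^{2} - 40 R\right) + D = D + D^{2} - 40 R$)
$C{\left(K \right)} = \frac{1}{2 K}$
$C^{2}{\left(G{\left(J{\left(-5 \right)} + 4,-1 \right)} \right)} = \left(\frac{1}{2 \left(-1 + \left(-1\right)^{2} - 40 \left(-5 + 4\right)\right)}\right)^{2} = \left(\frac{1}{2 \left(-1 + 1 - -40\right)}\right)^{2} = \left(\frac{1}{2 \left(-1 + 1 + 40\right)}\right)^{2} = \left(\frac{1}{2 \cdot 40}\right)^{2} = \left(\frac{1}{2} \cdot \frac{1}{40}\right)^{2} = \left(\frac{1}{80}\right)^{2} = \frac{1}{6400}$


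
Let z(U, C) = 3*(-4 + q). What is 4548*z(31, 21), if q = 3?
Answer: -13644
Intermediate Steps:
z(U, C) = -3 (z(U, C) = 3*(-4 + 3) = 3*(-1) = -3)
4548*z(31, 21) = 4548*(-3) = -13644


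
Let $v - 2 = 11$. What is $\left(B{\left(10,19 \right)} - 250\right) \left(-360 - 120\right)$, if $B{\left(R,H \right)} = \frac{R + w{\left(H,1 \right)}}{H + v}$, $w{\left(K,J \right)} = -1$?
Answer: $119865$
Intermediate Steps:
$v = 13$ ($v = 2 + 11 = 13$)
$B{\left(R,H \right)} = \frac{-1 + R}{13 + H}$ ($B{\left(R,H \right)} = \frac{R - 1}{H + 13} = \frac{-1 + R}{13 + H}$)
$\left(B{\left(10,19 \right)} - 250\right) \left(-360 - 120\right) = \left(\frac{-1 + 10}{13 + 19} - 250\right) \left(-360 - 120\right) = \left(\frac{1}{32} \cdot 9 - 250\right) \left(-480\right) = \left(\frac{9}{32} - 250\right) \left(-480\right) = \left(- \frac{7991}{32}\right) \left(-480\right) = 119865$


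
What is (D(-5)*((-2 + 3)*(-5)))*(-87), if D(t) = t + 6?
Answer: 435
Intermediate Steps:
D(t) = 6 + t
(D(-5)*((-2 + 3)*(-5)))*(-87) = ((6 - 5)*((-2 + 3)*(-5)))*(-87) = (1*(1*(-5)))*(-87) = (1*(-5))*(-87) = -5*(-87) = 435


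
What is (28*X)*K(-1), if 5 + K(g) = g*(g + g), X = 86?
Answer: -7224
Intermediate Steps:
K(g) = -5 + 2*g² (K(g) = -5 + g*(g + g) = -5 + g*(2*g) = -5 + 2*g²)
(28*X)*K(-1) = (28*86)*(-5 + 2*(-1)²) = 2408*(-5 + 2*1) = 2408*(-5 + 2) = 2408*(-3) = -7224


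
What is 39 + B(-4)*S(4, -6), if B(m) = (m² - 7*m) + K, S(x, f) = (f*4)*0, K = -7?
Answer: 39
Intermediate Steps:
S(x, f) = 0 (S(x, f) = (4*f)*0 = 0)
B(m) = -7 + m² - 7*m (B(m) = (m² - 7*m) - 7 = -7 + m² - 7*m)
39 + B(-4)*S(4, -6) = 39 + (-7 + (-4)² - 7*(-4))*0 = 39 + (-7 + 16 + 28)*0 = 39 + 37*0 = 39 + 0 = 39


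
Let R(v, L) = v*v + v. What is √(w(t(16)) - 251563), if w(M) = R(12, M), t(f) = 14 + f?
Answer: I*√251407 ≈ 501.41*I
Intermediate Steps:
R(v, L) = v + v² (R(v, L) = v² + v = v + v²)
w(M) = 156 (w(M) = 12*(1 + 12) = 12*13 = 156)
√(w(t(16)) - 251563) = √(156 - 251563) = √(-251407) = I*√251407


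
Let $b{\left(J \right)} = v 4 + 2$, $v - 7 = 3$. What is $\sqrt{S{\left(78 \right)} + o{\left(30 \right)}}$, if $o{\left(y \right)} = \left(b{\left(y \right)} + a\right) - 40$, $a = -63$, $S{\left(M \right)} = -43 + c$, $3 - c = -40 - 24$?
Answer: $i \sqrt{37} \approx 6.0828 i$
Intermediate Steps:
$c = 67$ ($c = 3 - \left(-40 - 24\right) = 3 - -64 = 3 + 64 = 67$)
$v = 10$ ($v = 7 + 3 = 10$)
$S{\left(M \right)} = 24$ ($S{\left(M \right)} = -43 + 67 = 24$)
$b{\left(J \right)} = 42$ ($b{\left(J \right)} = 10 \cdot 4 + 2 = 40 + 2 = 42$)
$o{\left(y \right)} = -61$ ($o{\left(y \right)} = \left(42 - 63\right) - 40 = -21 - 40 = -61$)
$\sqrt{S{\left(78 \right)} + o{\left(30 \right)}} = \sqrt{24 - 61} = \sqrt{-37} = i \sqrt{37}$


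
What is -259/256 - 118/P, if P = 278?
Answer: -51105/35584 ≈ -1.4362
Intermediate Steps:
-259/256 - 118/P = -259/256 - 118/278 = -259*1/256 - 118*1/278 = -259/256 - 59/139 = -51105/35584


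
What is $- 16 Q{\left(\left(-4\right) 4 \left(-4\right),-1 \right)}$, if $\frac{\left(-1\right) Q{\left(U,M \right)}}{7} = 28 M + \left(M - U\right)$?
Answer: $-10416$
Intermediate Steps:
$Q{\left(U,M \right)} = - 203 M + 7 U$ ($Q{\left(U,M \right)} = - 7 \left(28 M + \left(M - U\right)\right) = - 7 \left(- U + 29 M\right) = - 203 M + 7 U$)
$- 16 Q{\left(\left(-4\right) 4 \left(-4\right),-1 \right)} = - 16 \left(\left(-203\right) \left(-1\right) + 7 \left(-4\right) 4 \left(-4\right)\right) = - 16 \left(203 + 7 \left(\left(-16\right) \left(-4\right)\right)\right) = - 16 \left(203 + 7 \cdot 64\right) = - 16 \left(203 + 448\right) = \left(-16\right) 651 = -10416$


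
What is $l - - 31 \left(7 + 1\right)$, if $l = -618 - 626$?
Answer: $-996$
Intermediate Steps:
$l = -1244$
$l - - 31 \left(7 + 1\right) = -1244 - - 31 \left(7 + 1\right) = -1244 - \left(-31\right) 8 = -1244 - -248 = -1244 + 248 = -996$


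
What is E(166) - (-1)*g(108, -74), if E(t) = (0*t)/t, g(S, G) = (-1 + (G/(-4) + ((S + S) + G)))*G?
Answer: -11803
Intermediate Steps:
g(S, G) = G*(-1 + 2*S + 3*G/4) (g(S, G) = (-1 + (-G/4 + (2*S + G)))*G = (-1 + (-G/4 + (G + 2*S)))*G = (-1 + (2*S + 3*G/4))*G = (-1 + 2*S + 3*G/4)*G = G*(-1 + 2*S + 3*G/4))
E(t) = 0 (E(t) = 0/t = 0)
E(166) - (-1)*g(108, -74) = 0 - (-1)*(¼)*(-74)*(-4 + 3*(-74) + 8*108) = 0 - (-1)*(¼)*(-74)*(-4 - 222 + 864) = 0 - (-1)*(¼)*(-74)*638 = 0 - (-1)*(-11803) = 0 - 1*11803 = 0 - 11803 = -11803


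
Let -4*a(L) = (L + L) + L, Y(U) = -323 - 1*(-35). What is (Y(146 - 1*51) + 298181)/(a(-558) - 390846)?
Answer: -595786/780855 ≈ -0.76299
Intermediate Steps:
Y(U) = -288 (Y(U) = -323 + 35 = -288)
a(L) = -3*L/4 (a(L) = -((L + L) + L)/4 = -(2*L + L)/4 = -3*L/4)
(Y(146 - 1*51) + 298181)/(a(-558) - 390846) = (-288 + 298181)/(-¾*(-558) - 390846) = 297893/(837/2 - 390846) = 297893/(-780855/2) = 297893*(-2/780855) = -595786/780855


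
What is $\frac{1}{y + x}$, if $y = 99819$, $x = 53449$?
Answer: $\frac{1}{153268} \approx 6.5245 \cdot 10^{-6}$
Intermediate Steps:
$\frac{1}{y + x} = \frac{1}{99819 + 53449} = \frac{1}{153268}$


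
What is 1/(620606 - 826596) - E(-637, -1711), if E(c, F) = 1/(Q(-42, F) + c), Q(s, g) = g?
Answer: 101821/241832260 ≈ 0.00042104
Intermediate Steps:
E(c, F) = 1/(F + c)
1/(620606 - 826596) - E(-637, -1711) = 1/(620606 - 826596) - 1/(-1711 - 637) = 1/(-205990) - 1/(-2348) = -1/205990 - 1*(-1/2348) = -1/205990 + 1/2348 = 101821/241832260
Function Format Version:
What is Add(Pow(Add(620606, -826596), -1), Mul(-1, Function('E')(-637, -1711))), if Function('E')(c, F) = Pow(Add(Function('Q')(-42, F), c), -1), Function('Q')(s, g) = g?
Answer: Rational(101821, 241832260) ≈ 0.00042104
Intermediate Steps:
Function('E')(c, F) = Pow(Add(F, c), -1)
Add(Pow(Add(620606, -826596), -1), Mul(-1, Function('E')(-637, -1711))) = Add(Pow(Add(620606, -826596), -1), Mul(-1, Pow(Add(-1711, -637), -1))) = Add(Pow(-205990, -1), Mul(-1, Pow(-2348, -1))) = Add(Rational(-1, 205990), Mul(-1, Rational(-1, 2348))) = Add(Rational(-1, 205990), Rational(1, 2348)) = Rational(101821, 241832260)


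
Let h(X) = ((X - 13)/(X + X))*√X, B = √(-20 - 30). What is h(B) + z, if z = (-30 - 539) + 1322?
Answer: 753 + 2^(¾)*√5*I^(3/2)*(13 - 5*I*√2)/20 ≈ 752.21 + 2.6686*I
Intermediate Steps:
B = 5*I*√2 (B = √(-50) = 5*I*√2 ≈ 7.0711*I)
z = 753 (z = -569 + 1322 = 753)
h(X) = (-13 + X)/(2*√X) (h(X) = ((-13 + X)/((2*X)))*√X = ((-13 + X)*(1/(2*X)))*√X = ((-13 + X)/(2*X))*√X = (-13 + X)/(2*√X))
h(B) + z = (-13 + 5*I*√2)/(2*√(5*I*√2)) + 753 = (2^(¾)*√5*(-I^(3/2))/10)*(-13 + 5*I*√2)/2 + 753 = -2^(¾)*√5*I^(3/2)*(-13 + 5*I*√2)/20 + 753 = 753 - 2^(¾)*√5*I^(3/2)*(-13 + 5*I*√2)/20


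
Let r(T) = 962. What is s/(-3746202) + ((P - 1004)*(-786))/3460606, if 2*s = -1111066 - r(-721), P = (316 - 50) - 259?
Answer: 404985551014/1080344093201 ≈ 0.37487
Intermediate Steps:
P = 7 (P = 266 - 259 = 7)
s = -556014 (s = (-1111066 - 1*962)/2 = (-1111066 - 962)/2 = (1/2)*(-1112028) = -556014)
s/(-3746202) + ((P - 1004)*(-786))/3460606 = -556014/(-3746202) + ((7 - 1004)*(-786))/3460606 = -556014*(-1/3746202) - 997*(-786)*(1/3460606) = 92669/624367 + 783642*(1/3460606) = 92669/624367 + 391821/1730303 = 404985551014/1080344093201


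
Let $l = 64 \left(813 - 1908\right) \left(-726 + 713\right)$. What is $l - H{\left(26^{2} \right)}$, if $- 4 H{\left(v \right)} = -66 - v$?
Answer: $\frac{1821709}{2} \approx 9.1085 \cdot 10^{5}$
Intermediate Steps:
$H{\left(v \right)} = \frac{33}{2} + \frac{v}{4}$ ($H{\left(v \right)} = - \frac{-66 - v}{4} = \frac{33}{2} + \frac{v}{4}$)
$l = 911040$ ($l = 64 \left(\left(-1095\right) \left(-13\right)\right) = 64 \cdot 14235 = 911040$)
$l - H{\left(26^{2} \right)} = 911040 - \left(\frac{33}{2} + \frac{26^{2}}{4}\right) = 911040 - \left(\frac{33}{2} + \frac{1}{4} \cdot 676\right) = 911040 - \left(\frac{33}{2} + 169\right) = 911040 - \frac{371}{2} = \frac{1821709}{2}$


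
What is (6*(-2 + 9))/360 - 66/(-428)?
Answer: 1739/6420 ≈ 0.27087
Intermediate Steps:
(6*(-2 + 9))/360 - 66/(-428) = (6*7)*(1/360) - 66*(-1/428) = 42*(1/360) + 33/214 = 7/60 + 33/214 = 1739/6420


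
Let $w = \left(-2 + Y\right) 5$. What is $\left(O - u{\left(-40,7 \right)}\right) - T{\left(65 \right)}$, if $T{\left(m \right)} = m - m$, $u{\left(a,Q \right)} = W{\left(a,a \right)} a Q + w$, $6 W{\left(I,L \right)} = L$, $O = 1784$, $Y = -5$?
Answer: $- \frac{143}{3} \approx -47.667$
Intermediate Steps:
$W{\left(I,L \right)} = \frac{L}{6}$
$w = -35$ ($w = \left(-2 - 5\right) 5 = \left(-7\right) 5 = -35$)
$u{\left(a,Q \right)} = -35 + \frac{Q a^{2}}{6}$ ($u{\left(a,Q \right)} = \frac{a}{6} a Q - 35 = \frac{a^{2}}{6} Q - 35 = \frac{Q a^{2}}{6} - 35 = -35 + \frac{Q a^{2}}{6}$)
$T{\left(m \right)} = 0$
$\left(O - u{\left(-40,7 \right)}\right) - T{\left(65 \right)} = \left(1784 - \left(-35 + \frac{1}{6} \cdot 7 \left(-40\right)^{2}\right)\right) - 0 = \left(1784 - \left(-35 + \frac{1}{6} \cdot 7 \cdot 1600\right)\right) + 0 = \left(1784 - \left(-35 + \frac{5600}{3}\right)\right) + 0 = \left(1784 - \frac{5495}{3}\right) + 0 = - \frac{143}{3} + 0 = - \frac{143}{3}$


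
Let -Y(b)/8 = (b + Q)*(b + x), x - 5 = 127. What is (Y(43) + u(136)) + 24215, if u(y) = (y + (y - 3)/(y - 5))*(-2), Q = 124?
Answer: -27491533/131 ≈ -2.0986e+5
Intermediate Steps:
x = 132 (x = 5 + 127 = 132)
u(y) = -2*y - 2*(-3 + y)/(-5 + y) (u(y) = (y + (-3 + y)/(-5 + y))*(-2) = -2*y - 2*(-3 + y)/(-5 + y))
Y(b) = -8*(124 + b)*(132 + b) (Y(b) = -8*(b + 124)*(b + 132) = -8*(124 + b)*(132 + b))
(Y(43) + u(136)) + 24215 = ((-130944 - 2048*43 - 8*43**2) + 2*(3 - 1*136**2 + 4*136)/(-5 + 136)) + 24215 = ((-130944 - 88064 - 8*1849) + 2*(3 - 1*18496 + 544)/131) + 24215 = ((-130944 - 88064 - 14792) + 2*(1/131)*(3 - 18496 + 544)) + 24215 = (-233800 + 2*(1/131)*(-17949)) + 24215 = (-233800 - 35898/131) + 24215 = -30663698/131 + 24215 = -27491533/131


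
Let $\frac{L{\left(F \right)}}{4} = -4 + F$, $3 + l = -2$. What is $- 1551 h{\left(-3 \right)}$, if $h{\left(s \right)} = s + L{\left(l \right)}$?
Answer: $60489$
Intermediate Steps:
$l = -5$ ($l = -3 - 2 = -5$)
$L{\left(F \right)} = -16 + 4 F$ ($L{\left(F \right)} = 4 \left(-4 + F\right) = -16 + 4 F$)
$h{\left(s \right)} = -36 + s$ ($h{\left(s \right)} = s + \left(-16 + 4 \left(-5\right)\right) = s - 36 = -36 + s$)
$- 1551 h{\left(-3 \right)} = - 1551 \left(-36 - 3\right) = \left(-1551\right) \left(-39\right) = 60489$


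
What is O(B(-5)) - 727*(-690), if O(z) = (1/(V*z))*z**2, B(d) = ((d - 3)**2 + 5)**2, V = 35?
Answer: 17561811/35 ≈ 5.0177e+5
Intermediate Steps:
B(d) = (5 + (-3 + d)**2)**2 (B(d) = ((-3 + d)**2 + 5)**2 = (5 + (-3 + d)**2)**2)
O(z) = z/35 (O(z) = (1/(35*z))*z**2 = z/35)
O(B(-5)) - 727*(-690) = (5 + (-3 - 5)**2)**2/35 - 727*(-690) = (5 + (-8)**2)**2/35 + 501630 = (5 + 64)**2/35 + 501630 = (1/35)*69**2 + 501630 = (1/35)*4761 + 501630 = 4761/35 + 501630 = 17561811/35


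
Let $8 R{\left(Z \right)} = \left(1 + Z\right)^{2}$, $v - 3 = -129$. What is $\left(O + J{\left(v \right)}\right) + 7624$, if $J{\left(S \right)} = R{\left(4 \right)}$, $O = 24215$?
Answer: $\frac{254737}{8} \approx 31842.0$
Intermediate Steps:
$v = -126$ ($v = 3 - 129 = -126$)
$R{\left(Z \right)} = \frac{\left(1 + Z\right)^{2}}{8}$
$J{\left(S \right)} = \frac{25}{8}$ ($J{\left(S \right)} = \frac{\left(1 + 4\right)^{2}}{8} = \frac{5^{2}}{8} = \frac{1}{8} \cdot 25 = \frac{25}{8}$)
$\left(O + J{\left(v \right)}\right) + 7624 = \left(24215 + \frac{25}{8}\right) + 7624 = \frac{193745}{8} + 7624 = \frac{254737}{8}$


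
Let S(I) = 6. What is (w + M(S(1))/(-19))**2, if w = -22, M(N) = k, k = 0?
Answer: 484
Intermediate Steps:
M(N) = 0
(w + M(S(1))/(-19))**2 = (-22 + 0/(-19))**2 = (-22 + 0*(-1/19))**2 = (-22 + 0)**2 = (-22)**2 = 484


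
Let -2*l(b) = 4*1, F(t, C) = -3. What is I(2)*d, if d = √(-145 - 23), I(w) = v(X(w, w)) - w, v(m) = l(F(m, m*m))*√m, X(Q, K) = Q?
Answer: 4*I*√42*(-1 - √2) ≈ -62.584*I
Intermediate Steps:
l(b) = -2
v(m) = -2*√m
I(w) = -w - 2*√w (I(w) = -2*√w - w = -w - 2*√w)
d = 2*I*√42 (d = √(-168) = 2*I*√42 ≈ 12.961*I)
I(2)*d = (-1*2 - 2*√2)*(2*I*√42) = (-2 - 2*√2)*(2*I*√42) = 2*I*√42*(-2 - 2*√2)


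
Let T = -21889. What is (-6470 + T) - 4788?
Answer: -33147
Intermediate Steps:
(-6470 + T) - 4788 = (-6470 - 21889) - 4788 = -28359 - 4788 = -33147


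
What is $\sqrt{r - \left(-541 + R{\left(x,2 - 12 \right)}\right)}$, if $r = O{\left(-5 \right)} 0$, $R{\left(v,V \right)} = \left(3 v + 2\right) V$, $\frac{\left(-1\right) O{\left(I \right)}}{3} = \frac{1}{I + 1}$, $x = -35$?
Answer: $i \sqrt{489} \approx 22.113 i$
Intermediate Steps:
$O{\left(I \right)} = - \frac{3}{1 + I}$ ($O{\left(I \right)} = - \frac{3}{I + 1} = - \frac{3}{1 + I}$)
$R{\left(v,V \right)} = V \left(2 + 3 v\right)$ ($R{\left(v,V \right)} = \left(2 + 3 v\right) V = V \left(2 + 3 v\right)$)
$r = 0$ ($r = - \frac{3}{1 - 5} \cdot 0 = - \frac{3}{-4} \cdot 0 = \left(-3\right) \left(- \frac{1}{4}\right) 0 = \frac{3}{4} \cdot 0 = 0$)
$\sqrt{r - \left(-541 + R{\left(x,2 - 12 \right)}\right)} = \sqrt{0 + \left(541 - \left(2 - 12\right) \left(2 + 3 \left(-35\right)\right)\right)} = \sqrt{0 + \left(541 - \left(2 - 12\right) \left(2 - 105\right)\right)} = \sqrt{0 + \left(541 - \left(-10\right) \left(-103\right)\right)} = \sqrt{0 + \left(541 - 1030\right)} = \sqrt{0 - 489} = \sqrt{-489} = i \sqrt{489}$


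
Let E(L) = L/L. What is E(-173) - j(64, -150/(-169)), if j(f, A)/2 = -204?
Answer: 409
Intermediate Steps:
j(f, A) = -408 (j(f, A) = 2*(-204) = -408)
E(L) = 1
E(-173) - j(64, -150/(-169)) = 1 - 1*(-408) = 1 + 408 = 409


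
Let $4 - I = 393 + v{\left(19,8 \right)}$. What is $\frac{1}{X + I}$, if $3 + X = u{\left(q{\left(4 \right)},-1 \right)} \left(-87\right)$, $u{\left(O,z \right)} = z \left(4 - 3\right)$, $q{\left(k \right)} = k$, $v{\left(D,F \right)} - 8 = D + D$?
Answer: $- \frac{1}{351} \approx -0.002849$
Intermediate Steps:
$v{\left(D,F \right)} = 8 + 2 D$ ($v{\left(D,F \right)} = 8 + \left(D + D\right) = 8 + 2 D$)
$u{\left(O,z \right)} = z$ ($u{\left(O,z \right)} = z 1 = z$)
$X = 84$ ($X = -3 - -87 = -3 + 87 = 84$)
$I = -435$ ($I = 4 - \left(393 + \left(8 + 2 \cdot 19\right)\right) = 4 - \left(393 + \left(8 + 38\right)\right) = 4 - \left(393 + 46\right) = 4 - 439 = -435$)
$\frac{1}{X + I} = \frac{1}{84 - 435} = \frac{1}{-351} = - \frac{1}{351}$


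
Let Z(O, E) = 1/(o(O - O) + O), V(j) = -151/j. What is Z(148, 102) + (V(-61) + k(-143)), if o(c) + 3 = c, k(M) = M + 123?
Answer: -154944/8845 ≈ -17.518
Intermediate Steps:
k(M) = 123 + M
o(c) = -3 + c
Z(O, E) = 1/(-3 + O) (Z(O, E) = 1/((-3 + (O - O)) + O) = 1/((-3 + 0) + O) = 1/(-3 + O))
Z(148, 102) + (V(-61) + k(-143)) = 1/(-3 + 148) + (-151/(-61) + (123 - 143)) = 1/145 + (-151*(-1/61) - 20) = 1/145 + (151/61 - 20) = 1/145 - 1069/61 = -154944/8845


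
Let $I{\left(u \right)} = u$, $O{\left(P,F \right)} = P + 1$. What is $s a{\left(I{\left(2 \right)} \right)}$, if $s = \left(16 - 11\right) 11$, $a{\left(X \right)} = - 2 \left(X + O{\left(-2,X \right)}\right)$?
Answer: $-110$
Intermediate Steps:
$O{\left(P,F \right)} = 1 + P$
$a{\left(X \right)} = 2 - 2 X$ ($a{\left(X \right)} = - 2 \left(X + \left(1 - 2\right)\right) = - 2 \left(X - 1\right) = - 2 \left(-1 + X\right) = 2 - 2 X$)
$s = 55$ ($s = 5 \cdot 11 = 55$)
$s a{\left(I{\left(2 \right)} \right)} = 55 \left(2 - 4\right) = 55 \left(-2\right) = -110$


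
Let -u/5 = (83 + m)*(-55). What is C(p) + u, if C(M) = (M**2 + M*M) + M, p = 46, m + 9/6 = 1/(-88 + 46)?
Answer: 560363/21 ≈ 26684.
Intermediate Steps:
m = -32/21 (m = -3/2 + 1/(-88 + 46) = -3/2 + 1/(-42) = -3/2 - 1/42 = -32/21 ≈ -1.5238)
C(M) = M + 2*M**2 (C(M) = (M**2 + M**2) + M = 2*M**2 + M = M + 2*M**2)
u = 470525/21 (u = -5*(83 - 32/21)*(-55) = -8555*(-55)/21 = -5*(-94105/21) = 470525/21 ≈ 22406.)
C(p) + u = 46*(1 + 2*46) + 470525/21 = 46*(1 + 92) + 470525/21 = 46*93 + 470525/21 = 4278 + 470525/21 = 560363/21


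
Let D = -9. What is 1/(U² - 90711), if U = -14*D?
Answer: -1/74835 ≈ -1.3363e-5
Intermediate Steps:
U = 126 (U = -14*(-9) = 126)
1/(U² - 90711) = 1/(126² - 90711) = 1/(15876 - 90711) = 1/(-74835) = -1/74835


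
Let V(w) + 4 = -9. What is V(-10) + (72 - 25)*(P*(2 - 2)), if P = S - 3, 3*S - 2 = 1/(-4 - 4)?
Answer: -13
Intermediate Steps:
S = 5/8 (S = 2/3 + 1/(3*(-4 - 4)) = 2/3 + (1/3)/(-8) = 2/3 + (1/3)*(-1/8) = 2/3 - 1/24 = 5/8 ≈ 0.62500)
V(w) = -13 (V(w) = -4 - 9 = -13)
P = -19/8 (P = 5/8 - 3 = -19/8 ≈ -2.3750)
V(-10) + (72 - 25)*(P*(2 - 2)) = -13 + (72 - 25)*(-19*(2 - 2)/8) = -13 + 47*(-19/8*0) = -13 + 47*0 = -13 + 0 = -13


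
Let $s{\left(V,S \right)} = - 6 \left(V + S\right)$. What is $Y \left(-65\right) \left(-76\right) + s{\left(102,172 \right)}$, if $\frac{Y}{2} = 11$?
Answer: $107036$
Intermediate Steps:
$Y = 22$ ($Y = 2 \cdot 11 = 22$)
$s{\left(V,S \right)} = - 6 S - 6 V$ ($s{\left(V,S \right)} = - 6 \left(S + V\right) = - 6 S - 6 V$)
$Y \left(-65\right) \left(-76\right) + s{\left(102,172 \right)} = 22 \left(-65\right) \left(-76\right) - 1644 = \left(-1430\right) \left(-76\right) - 1644 = 108680 - 1644 = 107036$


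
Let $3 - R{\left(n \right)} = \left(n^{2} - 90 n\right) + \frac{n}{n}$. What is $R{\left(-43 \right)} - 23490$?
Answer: $-29207$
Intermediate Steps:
$R{\left(n \right)} = 2 - n^{2} + 90 n$ ($R{\left(n \right)} = 3 - \left(\left(n^{2} - 90 n\right) + \frac{n}{n}\right) = 3 - \left(\left(n^{2} - 90 n\right) + 1\right) = 3 - \left(1 + n^{2} - 90 n\right) = 2 - n^{2} + 90 n$)
$R{\left(-43 \right)} - 23490 = \left(2 - \left(-43\right)^{2} + 90 \left(-43\right)\right) - 23490 = \left(2 - 1849 - 3870\right) - 23490 = -5717 - 23490 = -29207$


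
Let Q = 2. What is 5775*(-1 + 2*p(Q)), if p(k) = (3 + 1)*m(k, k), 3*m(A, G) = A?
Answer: 25025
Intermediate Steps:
m(A, G) = A/3
p(k) = 4*k/3 (p(k) = (3 + 1)*(k/3) = 4*(k/3) = 4*k/3)
5775*(-1 + 2*p(Q)) = 5775*(-1 + 2*((4/3)*2)) = 5775*(-1 + 2*(8/3)) = 5775*(-1 + 16/3) = 5775*(13/3) = 25025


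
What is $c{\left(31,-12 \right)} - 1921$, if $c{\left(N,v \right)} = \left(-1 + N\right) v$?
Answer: $-2281$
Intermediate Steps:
$c{\left(N,v \right)} = v \left(-1 + N\right)$
$c{\left(31,-12 \right)} - 1921 = - 12 \left(-1 + 31\right) - 1921 = \left(-12\right) 30 - 1921 = -360 - 1921 = -2281$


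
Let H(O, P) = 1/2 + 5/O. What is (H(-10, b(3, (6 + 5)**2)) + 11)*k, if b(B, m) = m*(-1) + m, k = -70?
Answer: -770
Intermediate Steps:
b(B, m) = 0 (b(B, m) = -m + m = 0)
H(O, P) = 1/2 + 5/O (H(O, P) = 1*(1/2) + 5/O = 1/2 + 5/O)
(H(-10, b(3, (6 + 5)**2)) + 11)*k = ((1/2)*(10 - 10)/(-10) + 11)*(-70) = ((1/2)*(-1/10)*0 + 11)*(-70) = (0 + 11)*(-70) = 11*(-70) = -770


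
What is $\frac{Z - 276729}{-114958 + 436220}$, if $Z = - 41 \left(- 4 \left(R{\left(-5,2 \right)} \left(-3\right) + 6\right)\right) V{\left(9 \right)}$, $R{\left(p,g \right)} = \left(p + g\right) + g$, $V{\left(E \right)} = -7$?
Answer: $- \frac{287061}{321262} \approx -0.89354$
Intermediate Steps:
$R{\left(p,g \right)} = p + 2 g$ ($R{\left(p,g \right)} = \left(g + p\right) + g = p + 2 g$)
$Z = -10332$ ($Z = - 41 \left(- 4 \left(\left(-5 + 2 \cdot 2\right) \left(-3\right) + 6\right)\right) \left(-7\right) = - 41 \left(- 4 \left(\left(-5 + 4\right) \left(-3\right) + 6\right)\right) \left(-7\right) = - 41 \left(- 4 \left(\left(-1\right) \left(-3\right) + 6\right)\right) \left(-7\right) = - 41 \left(- 4 \left(3 + 6\right)\right) \left(-7\right) = - 41 \left(\left(-4\right) 9\right) \left(-7\right) = \left(-41\right) \left(-36\right) \left(-7\right) = 1476 \left(-7\right) = -10332$)
$\frac{Z - 276729}{-114958 + 436220} = \frac{-10332 - 276729}{-114958 + 436220} = - \frac{287061}{321262}$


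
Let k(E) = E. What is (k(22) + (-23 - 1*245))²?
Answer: 60516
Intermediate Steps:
(k(22) + (-23 - 1*245))² = (22 + (-23 - 1*245))² = (22 + (-23 - 245))² = (22 - 268)² = (-246)² = 60516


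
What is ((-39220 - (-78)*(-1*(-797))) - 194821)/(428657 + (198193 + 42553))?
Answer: -171875/669403 ≈ -0.25676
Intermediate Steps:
((-39220 - (-78)*(-1*(-797))) - 194821)/(428657 + (198193 + 42553)) = ((-39220 - (-78)*797) - 194821)/(428657 + 240746) = ((-39220 - 1*(-62166)) - 194821)/669403 = ((-39220 + 62166) - 194821)*(1/669403) = (22946 - 194821)*(1/669403) = -171875*1/669403 = -171875/669403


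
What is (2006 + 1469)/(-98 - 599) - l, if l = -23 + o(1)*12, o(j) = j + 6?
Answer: -45992/697 ≈ -65.986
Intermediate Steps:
o(j) = 6 + j
l = 61 (l = -23 + (6 + 1)*12 = -23 + 7*12 = -23 + 84 = 61)
(2006 + 1469)/(-98 - 599) - l = (2006 + 1469)/(-98 - 599) - 1*61 = 3475/(-697) - 61 = 3475*(-1/697) - 61 = -3475/697 - 61 = -45992/697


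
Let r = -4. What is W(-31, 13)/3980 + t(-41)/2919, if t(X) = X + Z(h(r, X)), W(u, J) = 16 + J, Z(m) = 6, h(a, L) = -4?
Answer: -7807/1659660 ≈ -0.0047040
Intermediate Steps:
t(X) = 6 + X (t(X) = X + 6 = 6 + X)
W(-31, 13)/3980 + t(-41)/2919 = (16 + 13)/3980 + (6 - 41)/2919 = 29*(1/3980) - 35*1/2919 = 29/3980 - 5/417 = -7807/1659660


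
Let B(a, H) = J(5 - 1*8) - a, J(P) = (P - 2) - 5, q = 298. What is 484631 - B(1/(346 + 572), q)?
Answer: 444900439/918 ≈ 4.8464e+5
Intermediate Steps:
J(P) = -7 + P (J(P) = (-2 + P) - 5 = -7 + P)
B(a, H) = -10 - a (B(a, H) = (-7 + (5 - 1*8)) - a = (-7 + (5 - 8)) - a = (-7 - 3) - a = -10 - a)
484631 - B(1/(346 + 572), q) = 484631 - (-10 - 1/(346 + 572)) = 484631 - (-10 - 1/918) = 484631 - 1*(-9181/918) = 484631 + 9181/918 = 444900439/918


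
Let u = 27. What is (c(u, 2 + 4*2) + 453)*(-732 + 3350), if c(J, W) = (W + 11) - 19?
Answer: 1191190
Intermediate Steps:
c(J, W) = -8 + W (c(J, W) = (11 + W) - 19 = -8 + W)
(c(u, 2 + 4*2) + 453)*(-732 + 3350) = ((-8 + (2 + 4*2)) + 453)*(-732 + 3350) = ((-8 + (2 + 8)) + 453)*2618 = ((-8 + 10) + 453)*2618 = (2 + 453)*2618 = 455*2618 = 1191190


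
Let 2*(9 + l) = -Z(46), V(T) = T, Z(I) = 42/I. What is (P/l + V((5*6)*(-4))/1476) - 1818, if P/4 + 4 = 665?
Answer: -12470688/5945 ≈ -2097.7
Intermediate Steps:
P = 2644 (P = -16 + 4*665 = -16 + 2660 = 2644)
l = -435/46 (l = -9 + (-42/46)/2 = -9 + (-1*21/23)/2 = -9 + (½)*(-21/23) = -9 - 21/46 = -435/46 ≈ -9.4565)
(P/l + V((5*6)*(-4))/1476) - 1818 = (2644/(-435/46) + ((5*6)*(-4))/1476) - 1818 = (2644*(-46/435) + (30*(-4))*(1/1476)) - 1818 = (-121624/435 - 120*1/1476) - 1818 = (-121624/435 - 10/123) - 1818 = -1662678/5945 - 1818 = -12470688/5945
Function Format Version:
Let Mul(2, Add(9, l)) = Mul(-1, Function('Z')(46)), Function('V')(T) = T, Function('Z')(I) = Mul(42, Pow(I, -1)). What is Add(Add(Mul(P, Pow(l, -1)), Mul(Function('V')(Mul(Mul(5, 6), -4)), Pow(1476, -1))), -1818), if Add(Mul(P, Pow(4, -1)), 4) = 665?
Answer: Rational(-12470688, 5945) ≈ -2097.7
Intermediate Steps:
P = 2644 (P = Add(-16, Mul(4, 665)) = Add(-16, 2660) = 2644)
l = Rational(-435, 46) (l = Add(-9, Mul(Rational(1, 2), Mul(-1, Mul(42, Pow(46, -1))))) = Add(-9, Mul(Rational(1, 2), Mul(-1, Mul(42, Rational(1, 46))))) = Add(-9, Mul(Rational(1, 2), Mul(-1, Rational(21, 23)))) = Add(-9, Mul(Rational(1, 2), Rational(-21, 23))) = Add(-9, Rational(-21, 46)) = Rational(-435, 46) ≈ -9.4565)
Add(Add(Mul(P, Pow(l, -1)), Mul(Function('V')(Mul(Mul(5, 6), -4)), Pow(1476, -1))), -1818) = Add(Add(Mul(2644, Pow(Rational(-435, 46), -1)), Mul(Mul(Mul(5, 6), -4), Pow(1476, -1))), -1818) = Add(Add(Mul(2644, Rational(-46, 435)), Mul(Mul(30, -4), Rational(1, 1476))), -1818) = Add(Add(Rational(-121624, 435), Mul(-120, Rational(1, 1476))), -1818) = Add(Add(Rational(-121624, 435), Rational(-10, 123)), -1818) = Add(Rational(-1662678, 5945), -1818) = Rational(-12470688, 5945)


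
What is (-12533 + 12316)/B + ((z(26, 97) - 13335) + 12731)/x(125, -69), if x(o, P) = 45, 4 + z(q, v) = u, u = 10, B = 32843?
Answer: -19649879/1477935 ≈ -13.296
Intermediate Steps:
z(q, v) = 6 (z(q, v) = -4 + 10 = 6)
(-12533 + 12316)/B + ((z(26, 97) - 13335) + 12731)/x(125, -69) = (-12533 + 12316)/32843 + ((6 - 13335) + 12731)/45 = -217*1/32843 + (-13329 + 12731)*(1/45) = -217/32843 - 598*1/45 = -217/32843 - 598/45 = -19649879/1477935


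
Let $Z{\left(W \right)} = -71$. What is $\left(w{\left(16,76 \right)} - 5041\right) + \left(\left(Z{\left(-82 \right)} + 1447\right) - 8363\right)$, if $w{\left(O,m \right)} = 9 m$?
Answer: $-11344$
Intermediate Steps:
$\left(w{\left(16,76 \right)} - 5041\right) + \left(\left(Z{\left(-82 \right)} + 1447\right) - 8363\right) = \left(9 \cdot 76 - 5041\right) + \left(\left(-71 + 1447\right) - 8363\right) = \left(684 - 5041\right) + \left(1376 - 8363\right) = -4357 - 6987 = -11344$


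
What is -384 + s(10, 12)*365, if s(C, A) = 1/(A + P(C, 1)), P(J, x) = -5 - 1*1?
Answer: -1939/6 ≈ -323.17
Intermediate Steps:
P(J, x) = -6 (P(J, x) = -5 - 1 = -6)
s(C, A) = 1/(-6 + A) (s(C, A) = 1/(A - 6) = 1/(-6 + A))
-384 + s(10, 12)*365 = -384 + 365/(-6 + 12) = -384 + 365/6 = -1939/6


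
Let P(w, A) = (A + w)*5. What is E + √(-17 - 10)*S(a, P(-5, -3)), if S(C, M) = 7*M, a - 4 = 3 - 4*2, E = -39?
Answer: -39 - 840*I*√3 ≈ -39.0 - 1454.9*I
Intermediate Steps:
P(w, A) = 5*A + 5*w
a = -1 (a = 4 + (3 - 4*2) = 4 + (3 - 8) = 4 - 5 = -1)
E + √(-17 - 10)*S(a, P(-5, -3)) = -39 + √(-17 - 10)*(7*(5*(-3) + 5*(-5))) = -39 + √(-27)*(7*(-15 - 25)) = -39 + (3*I*√3)*(7*(-40)) = -39 + (3*I*√3)*(-280) = -39 - 840*I*√3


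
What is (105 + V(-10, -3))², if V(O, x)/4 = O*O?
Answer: 255025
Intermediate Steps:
V(O, x) = 4*O² (V(O, x) = 4*(O*O) = 4*O²)
(105 + V(-10, -3))² = (105 + 4*(-10)²)² = (105 + 4*100)² = (105 + 400)² = 505² = 255025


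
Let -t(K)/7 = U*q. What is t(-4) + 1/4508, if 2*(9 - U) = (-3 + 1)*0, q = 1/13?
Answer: -283991/58604 ≈ -4.8459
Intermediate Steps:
q = 1/13 ≈ 0.076923
U = 9 (U = 9 - (-3 + 1)*0/2 = 9 - (-1)*0 = 9 - ½*0 = 9 + 0 = 9)
t(K) = -63/13
t(-4) + 1/4508 = -63/13 + 1/4508 = -283991/58604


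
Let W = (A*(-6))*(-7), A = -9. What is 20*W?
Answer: -7560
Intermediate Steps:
W = -378 (W = -9*(-6)*(-7) = 54*(-7) = -378)
20*W = 20*(-378) = -7560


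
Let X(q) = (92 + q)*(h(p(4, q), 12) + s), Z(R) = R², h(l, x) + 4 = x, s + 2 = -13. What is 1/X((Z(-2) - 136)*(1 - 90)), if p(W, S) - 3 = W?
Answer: -1/82880 ≈ -1.2066e-5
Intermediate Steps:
s = -15 (s = -2 - 13 = -15)
p(W, S) = 3 + W
h(l, x) = -4 + x
X(q) = -644 - 7*q (X(q) = (92 + q)*((-4 + 12) - 15) = (92 + q)*(8 - 15) = (92 + q)*(-7) = -644 - 7*q)
1/X((Z(-2) - 136)*(1 - 90)) = 1/(-644 - 7*((-2)² - 136)*(1 - 90)) = 1/(-644 - 7*(4 - 136)*(-89)) = 1/(-644 - (-924)*(-89)) = 1/(-644 - 7*11748) = 1/(-644 - 82236) = 1/(-82880) = -1/82880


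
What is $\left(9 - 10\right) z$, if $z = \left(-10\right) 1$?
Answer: $10$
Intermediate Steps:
$z = -10$
$\left(9 - 10\right) z = \left(9 - 10\right) \left(-10\right) = \left(-1\right) \left(-10\right) = 10$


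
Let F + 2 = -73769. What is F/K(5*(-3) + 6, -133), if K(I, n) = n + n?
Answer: 73771/266 ≈ 277.33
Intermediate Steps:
K(I, n) = 2*n
F = -73771 (F = -2 - 73769 = -73771)
F/K(5*(-3) + 6, -133) = -73771/(2*(-133)) = -73771/(-266) = -73771*(-1/266) = 73771/266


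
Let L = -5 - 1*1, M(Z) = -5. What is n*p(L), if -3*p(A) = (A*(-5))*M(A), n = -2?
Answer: -100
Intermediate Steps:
L = -6 (L = -5 - 1 = -6)
p(A) = -25*A/3 (p(A) = -A*(-5)*(-5)/3 = -(-5*A)*(-5)/3 = -25*A/3)
n*p(L) = -(-50)*(-6)/3 = -2*50 = -100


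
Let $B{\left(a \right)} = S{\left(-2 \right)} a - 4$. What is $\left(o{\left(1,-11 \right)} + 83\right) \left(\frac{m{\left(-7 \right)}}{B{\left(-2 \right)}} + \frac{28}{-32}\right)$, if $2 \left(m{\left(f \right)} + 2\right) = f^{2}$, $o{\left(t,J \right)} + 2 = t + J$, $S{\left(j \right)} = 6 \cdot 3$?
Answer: $- \frac{1633}{16} \approx -102.06$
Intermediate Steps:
$S{\left(j \right)} = 18$
$B{\left(a \right)} = -4 + 18 a$ ($B{\left(a \right)} = 18 a - 4 = -4 + 18 a$)
$o{\left(t,J \right)} = -2 + J + t$ ($o{\left(t,J \right)} = -2 + \left(t + J\right) = -2 + \left(J + t\right) = -2 + J + t$)
$m{\left(f \right)} = -2 + \frac{f^{2}}{2}$
$\left(o{\left(1,-11 \right)} + 83\right) \left(\frac{m{\left(-7 \right)}}{B{\left(-2 \right)}} + \frac{28}{-32}\right) = \left(\left(-2 - 11 + 1\right) + 83\right) \left(\frac{-2 + \frac{\left(-7\right)^{2}}{2}}{-4 + 18 \left(-2\right)} + \frac{28}{-32}\right) = \left(-12 + 83\right) \left(\frac{-2 + \frac{1}{2} \cdot 49}{-4 - 36} + 28 \left(- \frac{1}{32}\right)\right) = 71 \left(\frac{-2 + \frac{49}{2}}{-40} - \frac{7}{8}\right) = 71 \left(\frac{45}{2} \left(- \frac{1}{40}\right) - \frac{7}{8}\right) = 71 \left(- \frac{9}{16} - \frac{7}{8}\right) = 71 \left(- \frac{23}{16}\right) = - \frac{1633}{16}$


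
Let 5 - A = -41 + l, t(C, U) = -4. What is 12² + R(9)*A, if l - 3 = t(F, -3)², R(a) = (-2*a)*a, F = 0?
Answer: -4230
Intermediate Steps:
R(a) = -2*a²
l = 19 (l = 3 + (-4)² = 3 + 16 = 19)
A = 27 (A = 5 - (-41 + 19) = 5 - 1*(-22) = 5 + 22 = 27)
12² + R(9)*A = 12² - 2*9²*27 = 144 - 2*81*27 = 144 - 162*27 = 144 - 4374 = -4230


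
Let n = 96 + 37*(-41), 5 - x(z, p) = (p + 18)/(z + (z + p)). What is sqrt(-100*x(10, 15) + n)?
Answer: I*sqrt(89509)/7 ≈ 42.74*I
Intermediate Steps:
x(z, p) = 5 - (18 + p)/(p + 2*z) (x(z, p) = 5 - (p + 18)/(z + (z + p)) = 5 - (18 + p)/(z + (p + z)) = 5 - (18 + p)/(p + 2*z))
n = -1421 (n = 96 - 1517 = -1421)
sqrt(-100*x(10, 15) + n) = sqrt(-200*(-9 + 2*15 + 5*10)/(15 + 2*10) - 1421) = sqrt(-200*(-9 + 30 + 50)/(15 + 20) - 1421) = sqrt(-200*71/35 - 1421) = sqrt(-100*142/35 - 1421) = sqrt(-2840/7 - 1421) = sqrt(-12787/7) = I*sqrt(89509)/7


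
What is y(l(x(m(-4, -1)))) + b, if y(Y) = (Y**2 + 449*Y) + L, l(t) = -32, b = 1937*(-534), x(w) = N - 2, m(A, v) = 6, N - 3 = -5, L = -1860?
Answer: -1049562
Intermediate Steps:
N = -2 (N = 3 - 5 = -2)
x(w) = -4 (x(w) = -2 - 2 = -4)
b = -1034358
y(Y) = -1860 + Y**2 + 449*Y (y(Y) = (Y**2 + 449*Y) - 1860 = -1860 + Y**2 + 449*Y)
y(l(x(m(-4, -1)))) + b = (-1860 + (-32)**2 + 449*(-32)) - 1034358 = (-1860 + 1024 - 14368) - 1034358 = -15204 - 1034358 = -1049562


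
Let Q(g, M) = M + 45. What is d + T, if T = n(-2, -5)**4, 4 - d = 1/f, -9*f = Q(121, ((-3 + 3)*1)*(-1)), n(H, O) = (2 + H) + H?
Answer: 101/5 ≈ 20.200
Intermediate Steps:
Q(g, M) = 45 + M
n(H, O) = 2 + 2*H
f = -5 (f = -(45 + ((-3 + 3)*1)*(-1))/9 = -(45 + (0*1)*(-1))/9 = -(45 + 0*(-1))/9 = -(45 + 0)/9 = -1/9*45 = -5)
d = 21/5 (d = 4 - 1/(-5) = 4 - 1*(-1/5) = 4 + 1/5 = 21/5 ≈ 4.2000)
T = 16 (T = (2 + 2*(-2))**4 = (2 - 4)**4 = (-2)**4 = 16)
d + T = 21/5 + 16 = 101/5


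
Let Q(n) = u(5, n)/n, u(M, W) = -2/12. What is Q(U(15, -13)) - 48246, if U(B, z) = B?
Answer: -4342141/90 ≈ -48246.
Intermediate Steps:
u(M, W) = -⅙ (u(M, W) = -2*1/12 = -⅙)
Q(n) = -1/(6*n)
Q(U(15, -13)) - 48246 = -⅙/15 - 48246 = -⅙*1/15 - 48246 = -1/90 - 48246 = -4342141/90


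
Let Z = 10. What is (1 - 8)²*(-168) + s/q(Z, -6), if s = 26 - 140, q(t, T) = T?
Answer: -8213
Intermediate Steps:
s = -114
(1 - 8)²*(-168) + s/q(Z, -6) = (1 - 8)²*(-168) - 114/(-6) = (-7)²*(-168) - 114*(-⅙) = 49*(-168) + 19 = -8232 + 19 = -8213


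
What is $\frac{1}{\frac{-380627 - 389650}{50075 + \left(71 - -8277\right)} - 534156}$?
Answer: $- \frac{58423}{31207766265} \approx -1.8721 \cdot 10^{-6}$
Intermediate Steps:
$\frac{1}{\frac{-380627 - 389650}{50075 + \left(71 - -8277\right)} - 534156} = \frac{1}{- \frac{770277}{50075 + \left(71 + 8277\right)} - 534156} = \frac{1}{- \frac{770277}{50075 + 8348} - 534156} = \frac{1}{- \frac{770277}{58423} - 534156} = \frac{1}{- \frac{31207766265}{58423}} = - \frac{58423}{31207766265}$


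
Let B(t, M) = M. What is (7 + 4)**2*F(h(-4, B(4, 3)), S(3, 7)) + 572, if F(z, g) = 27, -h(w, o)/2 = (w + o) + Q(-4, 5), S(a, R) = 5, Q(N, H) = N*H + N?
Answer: 3839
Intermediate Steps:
Q(N, H) = N + H*N (Q(N, H) = H*N + N = N + H*N)
h(w, o) = 48 - 2*o - 2*w (h(w, o) = -2*((w + o) - 4*(1 + 5)) = -2*((o + w) - 4*6) = -2*((o + w) - 24) = -2*(-24 + o + w) = 48 - 2*o - 2*w)
(7 + 4)**2*F(h(-4, B(4, 3)), S(3, 7)) + 572 = (7 + 4)**2*27 + 572 = 11**2*27 + 572 = 121*27 + 572 = 3267 + 572 = 3839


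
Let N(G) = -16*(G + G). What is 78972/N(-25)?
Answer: 19743/200 ≈ 98.715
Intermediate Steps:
N(G) = -32*G
78972/N(-25) = 78972/((-32*(-25))) = 78972/800 = 78972*(1/800) = 19743/200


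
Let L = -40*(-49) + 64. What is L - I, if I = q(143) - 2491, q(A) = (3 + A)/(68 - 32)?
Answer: 81197/18 ≈ 4510.9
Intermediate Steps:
q(A) = 1/12 + A/36 (q(A) = (3 + A)/36 = (3 + A)*(1/36) = 1/12 + A/36)
L = 2024 (L = 1960 + 64 = 2024)
I = -44765/18 (I = (1/12 + (1/36)*143) - 2491 = (1/12 + 143/36) - 2491 = 73/18 - 2491 = -44765/18 ≈ -2486.9)
L - I = 2024 - 1*(-44765/18) = 2024 + 44765/18 = 81197/18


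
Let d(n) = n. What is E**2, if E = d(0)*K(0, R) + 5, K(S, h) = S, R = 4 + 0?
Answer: 25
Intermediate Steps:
R = 4
E = 5 (E = 0*0 + 5 = 0 + 5 = 5)
E**2 = 5**2 = 25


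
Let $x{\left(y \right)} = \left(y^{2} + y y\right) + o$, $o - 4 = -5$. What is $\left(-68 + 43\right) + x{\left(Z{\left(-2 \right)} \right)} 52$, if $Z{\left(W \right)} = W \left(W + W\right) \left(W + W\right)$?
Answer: $106419$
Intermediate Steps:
$o = -1$ ($o = 4 - 5 = -1$)
$Z{\left(W \right)} = 4 W^{3}$ ($Z{\left(W \right)} = W 2 W 2 W = 2 W^{2} \cdot 2 W = 4 W^{3}$)
$x{\left(y \right)} = -1 + 2 y^{2}$ ($x{\left(y \right)} = \left(y^{2} + y y\right) - 1 = \left(y^{2} + y^{2}\right) - 1 = 2 y^{2} - 1 = -1 + 2 y^{2}$)
$\left(-68 + 43\right) + x{\left(Z{\left(-2 \right)} \right)} 52 = \left(-68 + 43\right) + \left(-1 + 2 \left(4 \left(-2\right)^{3}\right)^{2}\right) 52 = -25 + \left(-1 + 2 \left(4 \left(-8\right)\right)^{2}\right) 52 = -25 + \left(-1 + 2 \left(-32\right)^{2}\right) 52 = -25 + \left(-1 + 2 \cdot 1024\right) 52 = -25 + \left(-1 + 2048\right) 52 = -25 + 2047 \cdot 52 = -25 + 106444 = 106419$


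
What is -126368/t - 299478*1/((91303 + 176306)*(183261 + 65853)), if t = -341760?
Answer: 14625415150513/39554654732760 ≈ 0.36975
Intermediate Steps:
-126368/t - 299478*1/((91303 + 176306)*(183261 + 65853)) = -126368/(-341760) - 299478*1/((91303 + 176306)*(183261 + 65853)) = -126368*(-1/341760) - 299478/(249114*267609) = 3949/10680 - 299478/66665148426 = 3949/10680 - 299478*1/66665148426 = 3949/10680 - 49913/11110858071 = 14625415150513/39554654732760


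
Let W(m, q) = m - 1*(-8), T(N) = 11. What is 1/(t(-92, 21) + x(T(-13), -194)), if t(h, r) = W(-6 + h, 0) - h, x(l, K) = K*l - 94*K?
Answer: 1/16104 ≈ 6.2096e-5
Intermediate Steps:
W(m, q) = 8 + m (W(m, q) = m + 8 = 8 + m)
x(l, K) = -94*K + K*l
t(h, r) = 2 (t(h, r) = (8 + (-6 + h)) - h = (2 + h) - h = 2)
1/(t(-92, 21) + x(T(-13), -194)) = 1/(2 - 194*(-94 + 11)) = 1/(2 - 194*(-83)) = 1/(2 + 16102) = 1/16104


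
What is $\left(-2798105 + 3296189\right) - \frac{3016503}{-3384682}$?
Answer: $\frac{240836995113}{483526} \approx 4.9809 \cdot 10^{5}$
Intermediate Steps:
$\left(-2798105 + 3296189\right) - \frac{3016503}{-3384682} = 498084 - - \frac{430929}{483526} = 498084 + \frac{430929}{483526} = \frac{240836995113}{483526}$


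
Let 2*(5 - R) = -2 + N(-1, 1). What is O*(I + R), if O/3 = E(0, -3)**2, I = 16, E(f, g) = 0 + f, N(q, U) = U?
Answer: 0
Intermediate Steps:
E(f, g) = f
R = 11/2 (R = 5 - (-2 + 1)/2 = 5 - 1/2*(-1) = 5 + 1/2 = 11/2 ≈ 5.5000)
O = 0 (O = 3*0**2 = 3*0 = 0)
O*(I + R) = 0*(16 + 11/2) = 0*(43/2) = 0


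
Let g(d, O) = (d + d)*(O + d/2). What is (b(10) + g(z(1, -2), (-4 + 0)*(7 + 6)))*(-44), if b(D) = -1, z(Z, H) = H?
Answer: -9284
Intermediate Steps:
g(d, O) = 2*d*(O + d/2) (g(d, O) = (2*d)*(O + d*(½)) = (2*d)*(O + d/2) = 2*d*(O + d/2))
(b(10) + g(z(1, -2), (-4 + 0)*(7 + 6)))*(-44) = (-1 - 2*(-2 + 2*((-4 + 0)*(7 + 6))))*(-44) = (-1 - 2*(-2 + 2*(-4*13)))*(-44) = (-1 - 2*(-2 + 2*(-52)))*(-44) = (-1 - 2*(-2 - 104))*(-44) = (-1 - 2*(-106))*(-44) = (-1 + 212)*(-44) = 211*(-44) = -9284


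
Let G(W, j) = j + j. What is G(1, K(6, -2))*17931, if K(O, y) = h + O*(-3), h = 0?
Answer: -645516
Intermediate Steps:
K(O, y) = -3*O (K(O, y) = 0 + O*(-3) = 0 - 3*O = -3*O)
G(W, j) = 2*j
G(1, K(6, -2))*17931 = (2*(-3*6))*17931 = (2*(-18))*17931 = -36*17931 = -645516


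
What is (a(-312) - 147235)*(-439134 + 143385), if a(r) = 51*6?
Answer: 43454104821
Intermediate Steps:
a(r) = 306
(a(-312) - 147235)*(-439134 + 143385) = (306 - 147235)*(-439134 + 143385) = -146929*(-295749) = 43454104821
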